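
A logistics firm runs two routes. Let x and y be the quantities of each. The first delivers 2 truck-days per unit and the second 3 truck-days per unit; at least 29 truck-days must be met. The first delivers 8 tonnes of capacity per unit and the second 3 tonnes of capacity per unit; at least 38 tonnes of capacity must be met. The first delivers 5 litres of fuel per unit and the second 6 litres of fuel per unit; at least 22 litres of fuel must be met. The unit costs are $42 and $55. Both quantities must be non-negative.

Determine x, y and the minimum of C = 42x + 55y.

x = 3/2, y = 26/3, minimum C = 1619/3

Vertices and C = 42x + 55y:
  (0, 38/3) → C = 2090/3
  (29/2, 0) → C = 609
  (3/2, 26/3) → C = 1619/3
The feasible region is unbounded (it extends along (0, 1), (1, 0)), but C strictly increases along every unbounded feasible direction, so there is no improving ray and the minimum is attained at a vertex.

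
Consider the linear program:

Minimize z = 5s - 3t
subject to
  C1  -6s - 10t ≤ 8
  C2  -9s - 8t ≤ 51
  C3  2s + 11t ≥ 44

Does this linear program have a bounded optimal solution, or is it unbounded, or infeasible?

unbounded

From the feasible point (-11, 6), moving in the direction (-8, 9) keeps every constraint satisfied while z decreases without bound.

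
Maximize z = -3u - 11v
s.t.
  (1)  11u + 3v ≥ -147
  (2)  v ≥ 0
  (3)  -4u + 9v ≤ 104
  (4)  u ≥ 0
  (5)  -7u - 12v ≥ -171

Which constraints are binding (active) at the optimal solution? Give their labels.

Corner points and z = -3u - 11v:
  (0, 0) → z = 0
  (171/7, 0) → z = -513/7
  (0, 104/9) → z = -1144/9
  (97/37, 1412/111) → z = -16405/111

The maximum is at (0, 0). Substituting into each constraint, equality holds for (2) and (4); the remaining constraints have slack.

(2) and (4)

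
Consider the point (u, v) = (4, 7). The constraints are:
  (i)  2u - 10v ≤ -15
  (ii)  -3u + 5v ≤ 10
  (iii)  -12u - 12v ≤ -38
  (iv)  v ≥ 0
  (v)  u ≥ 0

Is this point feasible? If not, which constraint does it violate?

Constraint (ii): -3u + 5v = 23, which is not ≤ 10. All other constraints are satisfied.

not feasible — violates (ii)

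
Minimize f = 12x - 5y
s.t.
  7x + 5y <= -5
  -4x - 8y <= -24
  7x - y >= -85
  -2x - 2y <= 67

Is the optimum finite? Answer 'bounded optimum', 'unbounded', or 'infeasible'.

Extreme points and f = 12x - 5y:
  (-40/9, 47/9) → f = -715/9
  (-215/21, 40/3) → f = -3980/21
  (-164/15, 127/15) → f = -2603/15
The feasible region has finitely many vertices and no improving ray; the minimum is -3980/21 at (-215/21, 40/3).

bounded optimum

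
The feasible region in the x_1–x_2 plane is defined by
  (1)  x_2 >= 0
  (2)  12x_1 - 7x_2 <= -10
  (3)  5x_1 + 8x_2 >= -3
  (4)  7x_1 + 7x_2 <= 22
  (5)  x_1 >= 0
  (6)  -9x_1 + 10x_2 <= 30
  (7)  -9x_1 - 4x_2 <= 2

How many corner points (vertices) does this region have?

4

Pairwise boundary intersections that survive every other constraint:
  (12/19, 334/133)
  (0, 10/7)
  (10/133, 408/133)
  (0, 3)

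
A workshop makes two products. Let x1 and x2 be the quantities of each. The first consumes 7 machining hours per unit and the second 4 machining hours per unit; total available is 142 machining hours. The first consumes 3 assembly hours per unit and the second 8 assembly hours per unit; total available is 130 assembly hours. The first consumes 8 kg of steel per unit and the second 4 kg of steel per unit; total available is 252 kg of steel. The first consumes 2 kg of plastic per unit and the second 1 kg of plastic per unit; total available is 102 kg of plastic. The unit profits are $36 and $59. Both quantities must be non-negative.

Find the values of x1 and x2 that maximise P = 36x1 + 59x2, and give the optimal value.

Extreme points and P = 36x1 + 59x2:
  (0, 0) → P = 0
  (0, 65/4) → P = 3835/4
  (142/7, 0) → P = 5112/7
  (14, 11) → P = 1153

x1 = 14, x2 = 11, maximum P = 1153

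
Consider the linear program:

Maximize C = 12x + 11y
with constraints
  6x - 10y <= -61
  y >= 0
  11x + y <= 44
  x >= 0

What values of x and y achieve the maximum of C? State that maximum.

x = 0, y = 44, maximum C = 484

Vertices and C = 12x + 11y:
  (379/116, 935/116) → C = 14833/116
  (0, 61/10) → C = 671/10
  (0, 44) → C = 484

The binding constraints are 11x + y = 44 and x = 0.
Solving simultaneously gives x = 0, y = 44.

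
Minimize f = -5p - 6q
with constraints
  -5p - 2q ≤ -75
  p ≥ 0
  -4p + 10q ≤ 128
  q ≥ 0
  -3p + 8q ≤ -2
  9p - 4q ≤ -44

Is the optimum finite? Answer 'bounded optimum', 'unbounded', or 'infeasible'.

The boundaries -5p - 2q = -75 and q = 0 meet at (15, 0), but that point violates 9p - 4q ≤ -44. Every candidate vertex is excluded by some other constraint, so the feasible region is empty.

infeasible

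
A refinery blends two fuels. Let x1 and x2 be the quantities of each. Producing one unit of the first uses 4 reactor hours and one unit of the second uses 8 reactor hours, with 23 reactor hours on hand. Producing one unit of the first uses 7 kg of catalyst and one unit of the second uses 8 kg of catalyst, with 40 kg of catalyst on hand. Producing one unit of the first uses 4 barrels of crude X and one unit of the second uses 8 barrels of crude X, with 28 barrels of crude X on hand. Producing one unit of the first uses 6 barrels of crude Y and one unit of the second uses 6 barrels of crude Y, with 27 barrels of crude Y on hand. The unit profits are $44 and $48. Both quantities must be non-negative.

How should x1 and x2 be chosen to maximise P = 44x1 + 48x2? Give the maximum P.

Extreme points and P = 44x1 + 48x2:
  (0, 0) → P = 0
  (0, 23/8) → P = 138
  (9/2, 0) → P = 198
  (13/4, 5/4) → P = 203

x1 = 13/4, x2 = 5/4, maximum P = 203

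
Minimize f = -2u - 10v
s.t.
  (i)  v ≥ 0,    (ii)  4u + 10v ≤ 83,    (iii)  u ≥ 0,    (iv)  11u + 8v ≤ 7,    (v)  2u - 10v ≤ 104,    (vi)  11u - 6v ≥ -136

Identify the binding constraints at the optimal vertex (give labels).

(iii) and (iv)

Corner points and f = -2u - 10v:
  (0, 0) → f = 0
  (7/11, 0) → f = -14/11
  (0, 7/8) → f = -35/4

The minimum is at (0, 7/8). Substituting into each constraint, equality holds for (iii) and (iv); the remaining constraints have slack.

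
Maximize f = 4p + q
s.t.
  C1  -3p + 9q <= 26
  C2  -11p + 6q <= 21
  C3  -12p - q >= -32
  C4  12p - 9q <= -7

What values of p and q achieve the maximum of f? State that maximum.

Corner points and f = 4p + q:
  (-11/27, 223/81) → f = 91/81
  (19/9, 97/27) → f = 325/27
  (-49/9, -175/27) → f = -763/27

The binding constraints are -3p + 9q = 26 and 12p - 9q = -7.
Solving simultaneously gives p = 19/9, q = 97/27.

p = 19/9, q = 97/27, maximum f = 325/27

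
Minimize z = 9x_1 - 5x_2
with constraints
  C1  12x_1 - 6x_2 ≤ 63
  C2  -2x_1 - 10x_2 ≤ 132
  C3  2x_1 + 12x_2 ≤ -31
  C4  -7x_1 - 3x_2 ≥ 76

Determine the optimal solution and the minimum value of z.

Extreme points and z = 9x_1 - 5x_2:
  (-637/2, 101/2) → z = -3119
  (-91/16, -193/16) → z = 73/8
  (-21/2, -5/6) → z = -271/3

The binding constraints are -2x_1 - 10x_2 = 132 and 2x_1 + 12x_2 = -31.
Solving simultaneously gives x_1 = -637/2, x_2 = 101/2.

x_1 = -637/2, x_2 = 101/2, minimum z = -3119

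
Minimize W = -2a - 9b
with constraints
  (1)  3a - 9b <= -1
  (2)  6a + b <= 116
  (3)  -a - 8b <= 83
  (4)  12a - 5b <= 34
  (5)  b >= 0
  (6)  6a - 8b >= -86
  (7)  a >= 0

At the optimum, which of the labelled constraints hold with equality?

(4) and (6)

Corner points and W = -2a - 9b:
  (311/93, 38/31) → W = -1648/93
  (0, 1/9) → W = -1
  (117/11, 206/11) → W = -2088/11
  (0, 43/4) → W = -387/4

The minimum is at (117/11, 206/11). Substituting into each constraint, equality holds for (4) and (6); the remaining constraints have slack.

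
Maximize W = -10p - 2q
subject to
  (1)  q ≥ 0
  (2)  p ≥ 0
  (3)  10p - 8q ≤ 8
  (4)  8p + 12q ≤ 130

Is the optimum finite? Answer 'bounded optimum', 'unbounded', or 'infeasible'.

Extreme points and W = -10p - 2q:
  (0, 0) → W = 0
  (4/5, 0) → W = -8
  (0, 65/6) → W = -65/3
  (142/23, 309/46) → W = -1729/23
The feasible region has finitely many vertices and no improving ray; the maximum is 0 at (0, 0).

bounded optimum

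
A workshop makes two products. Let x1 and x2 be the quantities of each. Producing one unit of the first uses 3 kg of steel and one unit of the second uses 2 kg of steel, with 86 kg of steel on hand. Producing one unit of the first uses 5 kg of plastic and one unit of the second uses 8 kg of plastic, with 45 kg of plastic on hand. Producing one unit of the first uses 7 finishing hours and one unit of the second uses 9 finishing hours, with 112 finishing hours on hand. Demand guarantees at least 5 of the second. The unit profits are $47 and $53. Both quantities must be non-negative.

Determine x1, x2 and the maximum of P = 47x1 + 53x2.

Corner points and P = 47x1 + 53x2:
  (0, 45/8) → P = 2385/8
  (0, 5) → P = 265
  (1, 5) → P = 312

x1 = 1, x2 = 5, maximum P = 312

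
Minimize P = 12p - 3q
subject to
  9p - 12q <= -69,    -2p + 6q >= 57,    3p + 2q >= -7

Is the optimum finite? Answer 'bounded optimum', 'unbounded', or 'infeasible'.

unbounded

From the feasible point (9, 25/2), moving in the direction (-2, 3) keeps every constraint satisfied while P decreases without bound.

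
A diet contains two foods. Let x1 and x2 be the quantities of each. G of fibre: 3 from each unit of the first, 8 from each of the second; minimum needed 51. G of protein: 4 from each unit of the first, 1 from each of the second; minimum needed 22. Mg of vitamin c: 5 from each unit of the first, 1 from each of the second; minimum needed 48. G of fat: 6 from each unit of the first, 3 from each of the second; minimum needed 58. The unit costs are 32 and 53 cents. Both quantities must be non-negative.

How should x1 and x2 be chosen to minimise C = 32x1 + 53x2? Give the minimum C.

x1 = 9, x2 = 3, minimum C = 447

Vertices and C = 32x1 + 53x2:
  (0, 48) → C = 2544
  (17, 0) → C = 544
  (9, 3) → C = 447
The feasible region is unbounded (it extends along (0, 1), (1, 0)), but C strictly increases along every unbounded feasible direction, so there is no improving ray and the minimum is attained at a vertex.

At the optimal vertex, 3x1 + 8x2 = 51 and 5x1 + x2 = 48.
Solving simultaneously gives x1 = 9, x2 = 3.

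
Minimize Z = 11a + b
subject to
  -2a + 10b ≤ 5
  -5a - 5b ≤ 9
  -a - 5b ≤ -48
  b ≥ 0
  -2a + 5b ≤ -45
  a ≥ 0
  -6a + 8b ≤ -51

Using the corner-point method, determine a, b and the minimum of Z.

a = 31, b = 17/5, minimum Z = 1722/5

Vertices and Z = 11a + b:
  (95/2, 10) → Z = 1065/2
  (48, 0) → Z = 528
  (31, 17/5) → Z = 1722/5
The feasible region is unbounded (it extends along (5, 1), (1, 0)), but Z strictly increases along every unbounded feasible direction, so there is no improving ray and the minimum is attained at a vertex.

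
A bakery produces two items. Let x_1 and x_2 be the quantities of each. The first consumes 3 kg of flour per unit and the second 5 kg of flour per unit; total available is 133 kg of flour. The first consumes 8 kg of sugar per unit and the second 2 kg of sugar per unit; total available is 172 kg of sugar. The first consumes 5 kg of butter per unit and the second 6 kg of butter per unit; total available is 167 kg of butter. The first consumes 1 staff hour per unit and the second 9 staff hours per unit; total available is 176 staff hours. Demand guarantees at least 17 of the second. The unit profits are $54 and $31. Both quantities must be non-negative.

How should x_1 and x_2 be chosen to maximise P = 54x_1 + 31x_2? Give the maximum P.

x_1 = 13, x_2 = 17, maximum P = 1229

Corner points and P = 54x_1 + 31x_2:
  (0, 176/9) → P = 5456/9
  (0, 17) → P = 527
  (149/13, 713/39) → P = 3557/3
  (13, 17) → P = 1229

At the optimal vertex, 5x_1 + 6x_2 = 167 and x_2 = 17.
Solving simultaneously gives x_1 = 13, x_2 = 17.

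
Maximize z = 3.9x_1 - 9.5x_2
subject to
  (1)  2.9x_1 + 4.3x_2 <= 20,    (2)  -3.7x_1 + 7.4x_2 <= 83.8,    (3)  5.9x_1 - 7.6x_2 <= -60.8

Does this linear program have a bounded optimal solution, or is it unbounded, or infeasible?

From the feasible point (-21234/3737, 31702/3737), moving in the direction (-7.4, -3.7) keeps every constraint satisfied while z increases without bound.

unbounded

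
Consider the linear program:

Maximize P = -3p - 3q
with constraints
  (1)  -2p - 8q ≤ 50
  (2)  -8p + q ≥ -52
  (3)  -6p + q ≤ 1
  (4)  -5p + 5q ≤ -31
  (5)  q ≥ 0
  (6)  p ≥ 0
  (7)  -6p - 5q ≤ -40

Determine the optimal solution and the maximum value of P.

p = 150/23, q = 4/23, maximum P = -462/23

Vertices and P = -3p - 3q:
  (229/35, 12/35) → P = -723/35
  (150/23, 4/23) → P = -462/23
  (71/11, 14/55) → P = -1107/55

At the optimal vertex, -8p + q = -52 and -6p - 5q = -40.
Solving simultaneously gives p = 150/23, q = 4/23.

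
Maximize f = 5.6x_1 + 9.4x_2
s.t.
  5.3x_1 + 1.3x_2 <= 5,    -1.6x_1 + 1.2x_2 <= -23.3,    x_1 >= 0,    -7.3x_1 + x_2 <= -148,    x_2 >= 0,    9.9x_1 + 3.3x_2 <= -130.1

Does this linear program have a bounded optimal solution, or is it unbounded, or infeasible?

The boundaries 5.3x_1 + 1.3x_2 = 5 and 9.9x_1 + 3.3x_2 = -130.1 meet at (18563/462, -73903/462), but that point violates x_2 ≥ 0. Every candidate vertex is excluded by some other constraint, so the feasible region is empty.

infeasible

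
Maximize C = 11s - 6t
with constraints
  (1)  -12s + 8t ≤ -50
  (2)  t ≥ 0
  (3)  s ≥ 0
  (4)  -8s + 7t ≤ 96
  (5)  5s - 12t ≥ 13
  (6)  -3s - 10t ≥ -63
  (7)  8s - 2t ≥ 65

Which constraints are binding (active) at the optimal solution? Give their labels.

(2) and (6)

Feasible corners and C = 11s - 6t:
  (21, 0) → C = 231
  (65/8, 0) → C = 715/8
  (443/43, 138/43) → C = 4045/43
  (377/43, 221/86) → C = 3484/43

The maximum is at (21, 0). Substituting into each constraint, equality holds for (2) and (6); the remaining constraints have slack.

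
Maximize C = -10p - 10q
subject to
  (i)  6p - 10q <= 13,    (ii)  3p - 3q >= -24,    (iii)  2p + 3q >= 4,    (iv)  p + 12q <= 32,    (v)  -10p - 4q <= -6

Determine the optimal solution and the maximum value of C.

Extreme points and C = -10p - 10q:
  (79/38, -1/19) → C = -385/19
  (238/41, 179/82) → C = -3275/41
  (1/11, 14/11) → C = -150/11
  (-14/29, 157/58) → C = -645/29

p = 1/11, q = 14/11, maximum C = -150/11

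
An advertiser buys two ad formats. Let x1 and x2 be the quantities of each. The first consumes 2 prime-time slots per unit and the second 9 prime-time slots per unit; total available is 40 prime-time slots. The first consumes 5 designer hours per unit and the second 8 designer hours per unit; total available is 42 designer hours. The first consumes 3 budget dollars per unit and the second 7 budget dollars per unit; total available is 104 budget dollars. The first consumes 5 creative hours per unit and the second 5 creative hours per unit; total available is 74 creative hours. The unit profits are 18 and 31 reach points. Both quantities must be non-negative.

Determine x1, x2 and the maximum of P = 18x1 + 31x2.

Vertices and P = 18x1 + 31x2:
  (0, 0) → P = 0
  (0, 40/9) → P = 1240/9
  (42/5, 0) → P = 756/5
  (2, 4) → P = 160

At the optimal vertex, 2x1 + 9x2 = 40 and 5x1 + 8x2 = 42.
Solving simultaneously gives x1 = 2, x2 = 4.

x1 = 2, x2 = 4, maximum P = 160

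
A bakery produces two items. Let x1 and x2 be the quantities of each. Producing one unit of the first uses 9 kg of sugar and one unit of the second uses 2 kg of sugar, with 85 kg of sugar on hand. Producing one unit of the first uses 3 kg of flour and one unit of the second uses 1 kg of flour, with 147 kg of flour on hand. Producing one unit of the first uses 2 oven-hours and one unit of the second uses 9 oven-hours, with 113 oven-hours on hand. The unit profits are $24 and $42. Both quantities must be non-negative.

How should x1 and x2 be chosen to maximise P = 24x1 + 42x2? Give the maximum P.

Extreme points and P = 24x1 + 42x2:
  (0, 0) → P = 0
  (0, 113/9) → P = 1582/3
  (85/9, 0) → P = 680/3
  (7, 11) → P = 630

x1 = 7, x2 = 11, maximum P = 630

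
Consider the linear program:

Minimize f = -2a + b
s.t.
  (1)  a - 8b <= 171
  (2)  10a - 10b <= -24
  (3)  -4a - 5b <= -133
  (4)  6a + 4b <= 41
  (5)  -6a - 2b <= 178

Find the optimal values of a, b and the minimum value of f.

a = -327/14, b = 317/7, minimum f = 92

Feasible corners and f = -2a + b:
  (-327/14, 317/7) → f = 92
  (-578/11, 755/11) → f = 1911/11
  (-397/6, 219/2) → f = 1451/6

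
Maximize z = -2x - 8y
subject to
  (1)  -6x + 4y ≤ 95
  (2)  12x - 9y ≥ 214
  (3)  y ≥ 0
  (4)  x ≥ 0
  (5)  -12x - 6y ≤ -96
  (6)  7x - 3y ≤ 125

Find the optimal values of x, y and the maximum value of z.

Vertices and z = -2x - 8y:
  (107/6, 0) → z = -107/3
  (161/9, 2/27) → z = -982/27
  (125/7, 0) → z = -250/7

x = 107/6, y = 0, maximum z = -107/3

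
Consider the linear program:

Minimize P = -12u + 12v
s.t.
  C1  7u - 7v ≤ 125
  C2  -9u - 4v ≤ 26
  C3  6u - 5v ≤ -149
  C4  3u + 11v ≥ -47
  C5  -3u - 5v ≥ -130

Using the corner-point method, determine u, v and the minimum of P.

u = -242/23, v = 395/23, minimum P = 7644/23

Vertices and P = -12u + 12v:
  (-242/23, 395/23) → P = 7644/23
  (-650/33, 416/11) → P = 7592/11
  (-19/9, 409/15) → P = 5288/15

The optimum lies where -9u - 4v = 26 and 6u - 5v = -149.
Solving simultaneously gives u = -242/23, v = 395/23.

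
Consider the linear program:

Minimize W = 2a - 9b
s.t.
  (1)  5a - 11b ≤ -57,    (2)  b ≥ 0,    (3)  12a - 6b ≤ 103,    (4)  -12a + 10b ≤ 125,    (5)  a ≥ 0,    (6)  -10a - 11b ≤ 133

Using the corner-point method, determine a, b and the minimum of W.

Feasible corners and W = 2a - 9b:
  (1475/102, 1199/102) → W = -7841/102
  (0, 57/11) → W = -513/11
  (445/12, 57) → W = -2633/6
  (0, 25/2) → W = -225/2

The optimum lies where 12a - 6b = 103 and -12a + 10b = 125.
Solving simultaneously gives a = 445/12, b = 57.

a = 445/12, b = 57, minimum W = -2633/6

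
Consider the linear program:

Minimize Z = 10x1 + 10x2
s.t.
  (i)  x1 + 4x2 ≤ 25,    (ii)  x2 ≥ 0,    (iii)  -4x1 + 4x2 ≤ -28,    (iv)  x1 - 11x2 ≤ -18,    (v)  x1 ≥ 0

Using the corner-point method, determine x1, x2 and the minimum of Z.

x1 = 19/2, x2 = 5/2, minimum Z = 120

Vertices and Z = 10x1 + 10x2:
  (53/5, 18/5) → Z = 142
  (203/15, 43/15) → Z = 164
  (19/2, 5/2) → Z = 120

At the optimal vertex, -4x1 + 4x2 = -28 and x1 - 11x2 = -18.
Solving simultaneously gives x1 = 19/2, x2 = 5/2.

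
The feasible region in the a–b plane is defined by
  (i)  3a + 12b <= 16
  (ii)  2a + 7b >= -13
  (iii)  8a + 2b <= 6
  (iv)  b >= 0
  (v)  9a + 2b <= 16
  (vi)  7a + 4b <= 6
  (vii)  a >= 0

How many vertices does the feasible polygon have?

5

The feasible vertices (each the meet of two boundaries and inside every other half-plane) are:
  (1/9, 47/36)
  (0, 4/3)
  (3/4, 0)
  (2/3, 1/3)
  (0, 0)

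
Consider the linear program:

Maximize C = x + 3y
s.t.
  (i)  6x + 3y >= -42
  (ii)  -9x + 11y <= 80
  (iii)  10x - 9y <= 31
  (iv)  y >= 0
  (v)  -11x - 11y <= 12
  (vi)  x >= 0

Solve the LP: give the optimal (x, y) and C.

x = 1061/29, y = 1079/29, maximum C = 4298/29

Feasible corners and C = x + 3y:
  (1061/29, 1079/29) → C = 4298/29
  (0, 80/11) → C = 240/11
  (31/10, 0) → C = 31/10
  (0, 0) → C = 0

At the optimal vertex, -9x + 11y = 80 and 10x - 9y = 31.
Solving simultaneously gives x = 1061/29, y = 1079/29.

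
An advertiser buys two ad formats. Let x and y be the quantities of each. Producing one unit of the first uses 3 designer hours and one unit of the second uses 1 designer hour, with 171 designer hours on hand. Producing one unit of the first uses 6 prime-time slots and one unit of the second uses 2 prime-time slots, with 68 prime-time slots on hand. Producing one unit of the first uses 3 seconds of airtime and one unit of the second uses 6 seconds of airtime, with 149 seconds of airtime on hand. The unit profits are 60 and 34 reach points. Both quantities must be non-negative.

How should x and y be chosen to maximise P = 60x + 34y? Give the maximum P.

Feasible corners and P = 60x + 34y:
  (0, 0) → P = 0
  (0, 149/6) → P = 2533/3
  (34/3, 0) → P = 680
  (11/3, 23) → P = 1002

x = 11/3, y = 23, maximum P = 1002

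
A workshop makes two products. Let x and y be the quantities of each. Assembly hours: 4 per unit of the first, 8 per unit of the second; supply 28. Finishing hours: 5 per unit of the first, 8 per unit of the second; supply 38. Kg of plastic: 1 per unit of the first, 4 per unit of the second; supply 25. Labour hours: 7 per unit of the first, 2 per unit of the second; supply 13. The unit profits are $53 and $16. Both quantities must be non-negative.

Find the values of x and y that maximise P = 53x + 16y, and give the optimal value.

Vertices and P = 53x + 16y:
  (0, 0) → P = 0
  (0, 7/2) → P = 56
  (13/7, 0) → P = 689/7
  (1, 3) → P = 101

x = 1, y = 3, maximum P = 101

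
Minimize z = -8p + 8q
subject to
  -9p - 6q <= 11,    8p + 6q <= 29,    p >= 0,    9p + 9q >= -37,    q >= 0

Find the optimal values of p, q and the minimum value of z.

p = 29/8, q = 0, minimum z = -29

The optimum lies where 8p + 6q = 29 and q = 0.
Solving simultaneously gives p = 29/8, q = 0.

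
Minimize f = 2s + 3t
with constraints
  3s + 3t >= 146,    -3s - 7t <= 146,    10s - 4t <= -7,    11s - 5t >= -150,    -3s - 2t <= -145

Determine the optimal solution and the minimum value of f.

s = 283/16, t = 1471/32, minimum f = 5545/32

Vertices and f = 2s + 3t:
  (565/6, 1423/6) → f = 5399/6
  (283/16, 1471/32) → f = 5545/32
  (425/37, 2045/37) → f = 6985/37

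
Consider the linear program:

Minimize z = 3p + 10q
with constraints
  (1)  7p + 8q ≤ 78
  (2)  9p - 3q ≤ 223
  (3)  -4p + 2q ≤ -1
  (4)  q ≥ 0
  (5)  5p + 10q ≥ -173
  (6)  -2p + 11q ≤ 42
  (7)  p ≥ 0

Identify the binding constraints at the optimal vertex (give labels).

Corner points and z = 3p + 10q:
  (78/7, 0) → z = 234/7
  (174/31, 150/31) → z = 2022/31
  (1/4, 0) → z = 3/4
  (19/8, 17/4) → z = 397/8

The minimum is at (1/4, 0). Substituting into each constraint, equality holds for (3) and (4); the remaining constraints have slack.

(3) and (4)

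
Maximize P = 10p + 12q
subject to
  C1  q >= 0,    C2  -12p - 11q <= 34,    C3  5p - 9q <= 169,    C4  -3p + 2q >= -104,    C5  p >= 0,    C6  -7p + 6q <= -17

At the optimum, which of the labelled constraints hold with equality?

C4 and C6

Feasible corners and P = 10p + 12q:
  (169/5, 0) → P = 338
  (17/7, 0) → P = 170/7
  (598/17, 13/17) → P = 6136/17
  (295/2, 677/4) → P = 3506

The maximum is at (295/2, 677/4). Substituting into each constraint, equality holds for C4 and C6; the remaining constraints have slack.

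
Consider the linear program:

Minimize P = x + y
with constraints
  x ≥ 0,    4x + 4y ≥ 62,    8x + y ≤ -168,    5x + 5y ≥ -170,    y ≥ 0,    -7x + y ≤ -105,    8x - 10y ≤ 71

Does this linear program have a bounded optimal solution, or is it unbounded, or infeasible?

infeasible

The boundaries -7x + y = -105 and 8x - 10y = 71 meet at (979/62, 343/62), but that point violates 8x + y ≤ -168. Every candidate vertex is excluded by some other constraint, so the feasible region is empty.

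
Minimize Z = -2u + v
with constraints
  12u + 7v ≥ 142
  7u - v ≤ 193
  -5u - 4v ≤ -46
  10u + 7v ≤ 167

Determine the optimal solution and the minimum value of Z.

The optimum lies where 7u - v = 193 and -5u - 4v = -46.
Solving simultaneously gives u = 818/33, v = -643/33.

u = 818/33, v = -643/33, minimum Z = -2279/33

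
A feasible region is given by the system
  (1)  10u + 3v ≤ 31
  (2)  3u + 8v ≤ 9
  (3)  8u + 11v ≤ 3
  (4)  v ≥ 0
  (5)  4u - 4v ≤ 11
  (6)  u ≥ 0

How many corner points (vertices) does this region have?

3

The feasible vertices (each the meet of two boundaries and inside every other half-plane) are:
  (3/8, 0)
  (0, 3/11)
  (0, 0)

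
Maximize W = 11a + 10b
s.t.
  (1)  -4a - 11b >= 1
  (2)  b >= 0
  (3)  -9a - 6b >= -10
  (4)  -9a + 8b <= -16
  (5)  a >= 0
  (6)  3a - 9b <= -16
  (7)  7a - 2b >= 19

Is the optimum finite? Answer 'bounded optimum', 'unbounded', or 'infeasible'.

The boundaries 3a - 9b = -16 and 7a - 2b = 19 meet at (203/57, 169/57), but that point violates -4a - 11b ≥ 1. Every candidate vertex is excluded by some other constraint, so the feasible region is empty.

infeasible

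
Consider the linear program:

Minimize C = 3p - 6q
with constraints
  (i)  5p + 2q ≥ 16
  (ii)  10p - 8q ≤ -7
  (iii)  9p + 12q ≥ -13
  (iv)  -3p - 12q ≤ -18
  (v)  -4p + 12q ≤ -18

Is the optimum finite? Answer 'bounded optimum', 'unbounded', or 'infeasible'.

The boundaries 5p + 2q = 16 and 10p - 8q = -7 meet at (19/10, 13/4), but that point violates -4p + 12q ≤ -18. Every candidate vertex is excluded by some other constraint, so the feasible region is empty.

infeasible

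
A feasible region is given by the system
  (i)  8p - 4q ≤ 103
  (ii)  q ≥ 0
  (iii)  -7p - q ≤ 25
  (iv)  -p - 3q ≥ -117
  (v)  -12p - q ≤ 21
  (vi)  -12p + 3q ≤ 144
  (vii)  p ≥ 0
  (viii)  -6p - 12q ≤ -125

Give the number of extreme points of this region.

Intersecting each pair of boundary lines and keeping only the points that satisfy every inequality leaves:
  (111/4, 119/4)
  (217/15, 191/60)
  (0, 39)
  (0, 125/12)

4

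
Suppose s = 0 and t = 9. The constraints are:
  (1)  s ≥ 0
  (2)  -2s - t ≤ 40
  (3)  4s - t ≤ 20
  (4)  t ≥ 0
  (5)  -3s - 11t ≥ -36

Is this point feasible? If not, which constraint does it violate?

Constraint (5): -3s - 11t = -99, which is not ≥ -36. All other constraints are satisfied.

not feasible — violates (5)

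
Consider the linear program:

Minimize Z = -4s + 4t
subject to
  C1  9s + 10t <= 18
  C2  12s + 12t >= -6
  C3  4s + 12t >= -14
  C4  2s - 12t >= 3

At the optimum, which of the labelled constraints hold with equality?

Extreme points and Z = -4s + 4t:
  (89/17, -99/34) → Z = -554/17
  (123/64, 9/128) → Z = -237/32
  (1, -3/2) → Z = -10
  (-3/14, -2/7) → Z = -2/7

The minimum is at (89/17, -99/34). Substituting into each constraint, equality holds for C1 and C3; the remaining constraints have slack.

C1 and C3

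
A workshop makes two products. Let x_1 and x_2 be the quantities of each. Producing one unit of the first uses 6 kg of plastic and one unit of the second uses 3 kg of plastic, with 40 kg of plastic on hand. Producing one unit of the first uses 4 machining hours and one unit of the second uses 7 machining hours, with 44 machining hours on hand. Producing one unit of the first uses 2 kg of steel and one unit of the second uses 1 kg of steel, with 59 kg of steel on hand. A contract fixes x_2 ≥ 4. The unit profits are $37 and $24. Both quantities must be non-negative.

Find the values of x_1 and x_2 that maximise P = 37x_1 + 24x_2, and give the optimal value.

Feasible corners and P = 37x_1 + 24x_2:
  (0, 44/7) → P = 1056/7
  (0, 4) → P = 96
  (4, 4) → P = 244

The binding constraints are 4x_1 + 7x_2 = 44 and x_2 = 4.
Solving simultaneously gives x_1 = 4, x_2 = 4.

x_1 = 4, x_2 = 4, maximum P = 244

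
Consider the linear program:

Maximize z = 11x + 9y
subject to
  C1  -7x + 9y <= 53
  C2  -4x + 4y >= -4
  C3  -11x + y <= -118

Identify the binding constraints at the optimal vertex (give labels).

Vertices and z = 11x + 9y:
  (31, 30) → z = 611
  (1115/92, 1409/92) → z = 12473/46
  (117/10, 107/10) → z = 225

The maximum is at (31, 30). Substituting into each constraint, equality holds for C1 and C2; the remaining constraints have slack.

C1 and C2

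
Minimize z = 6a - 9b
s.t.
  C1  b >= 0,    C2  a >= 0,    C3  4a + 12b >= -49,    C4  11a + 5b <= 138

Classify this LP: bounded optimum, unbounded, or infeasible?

Feasible corners and z = 6a - 9b:
  (0, 0) → z = 0
  (138/11, 0) → z = 828/11
  (0, 138/5) → z = -1242/5
The feasible region has finitely many vertices and no improving ray; the minimum is -1242/5 at (0, 138/5).

bounded optimum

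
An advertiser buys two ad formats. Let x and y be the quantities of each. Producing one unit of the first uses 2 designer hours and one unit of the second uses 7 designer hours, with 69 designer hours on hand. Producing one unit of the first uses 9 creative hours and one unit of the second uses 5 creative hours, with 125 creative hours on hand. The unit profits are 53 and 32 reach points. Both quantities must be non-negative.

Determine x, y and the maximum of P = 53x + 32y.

x = 10, y = 7, maximum P = 754

Corner points and P = 53x + 32y:
  (0, 0) → P = 0
  (0, 69/7) → P = 2208/7
  (125/9, 0) → P = 6625/9
  (10, 7) → P = 754

The binding constraints are 2x + 7y = 69 and 9x + 5y = 125.
Solving simultaneously gives x = 10, y = 7.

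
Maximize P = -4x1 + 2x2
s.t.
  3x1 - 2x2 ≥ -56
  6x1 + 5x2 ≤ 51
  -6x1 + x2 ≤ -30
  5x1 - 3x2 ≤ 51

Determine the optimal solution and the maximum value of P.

Corner points and P = -4x1 + 2x2:
  (67/12, 7/2) → P = -46/3
  (408/43, -51/43) → P = -1734/43
  (3, -12) → P = -36

The optimum lies where 6x1 + 5x2 = 51 and -6x1 + x2 = -30.
Solving simultaneously gives x1 = 67/12, x2 = 7/2.

x1 = 67/12, x2 = 7/2, maximum P = -46/3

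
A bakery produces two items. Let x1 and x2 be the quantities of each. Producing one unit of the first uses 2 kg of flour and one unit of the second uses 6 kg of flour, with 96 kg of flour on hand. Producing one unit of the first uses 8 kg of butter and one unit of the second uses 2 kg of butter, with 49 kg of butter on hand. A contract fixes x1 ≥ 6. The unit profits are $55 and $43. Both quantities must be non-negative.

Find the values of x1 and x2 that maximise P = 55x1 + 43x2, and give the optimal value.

Extreme points and P = 55x1 + 43x2:
  (49/8, 0) → P = 2695/8
  (6, 0) → P = 330
  (6, 1/2) → P = 703/2

The optimum lies where 8x1 + 2x2 = 49 and x1 = 6.
Solving simultaneously gives x1 = 6, x2 = 1/2.

x1 = 6, x2 = 1/2, maximum P = 703/2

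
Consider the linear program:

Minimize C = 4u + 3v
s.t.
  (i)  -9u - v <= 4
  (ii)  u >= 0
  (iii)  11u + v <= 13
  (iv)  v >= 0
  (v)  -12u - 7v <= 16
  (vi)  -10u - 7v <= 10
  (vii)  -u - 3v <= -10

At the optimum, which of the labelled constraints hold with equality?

(ii) and (vii)

Feasible corners and C = 4u + 3v:
  (0, 13) → C = 39
  (0, 10/3) → C = 10
  (29/32, 97/32) → C = 407/32

The minimum is at (0, 10/3). Substituting into each constraint, equality holds for (ii) and (vii); the remaining constraints have slack.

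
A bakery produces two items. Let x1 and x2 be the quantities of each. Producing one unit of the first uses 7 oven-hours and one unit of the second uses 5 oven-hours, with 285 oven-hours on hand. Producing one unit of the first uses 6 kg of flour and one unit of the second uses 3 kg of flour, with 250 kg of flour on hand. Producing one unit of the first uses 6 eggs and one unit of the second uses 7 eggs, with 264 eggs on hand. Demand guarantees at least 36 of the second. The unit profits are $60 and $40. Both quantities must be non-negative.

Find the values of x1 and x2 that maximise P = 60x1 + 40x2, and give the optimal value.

x1 = 2, x2 = 36, maximum P = 1560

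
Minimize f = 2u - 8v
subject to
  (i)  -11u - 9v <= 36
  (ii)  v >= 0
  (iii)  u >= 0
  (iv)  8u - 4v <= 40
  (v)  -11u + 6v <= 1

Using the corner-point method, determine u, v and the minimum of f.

u = 61, v = 112, minimum f = -774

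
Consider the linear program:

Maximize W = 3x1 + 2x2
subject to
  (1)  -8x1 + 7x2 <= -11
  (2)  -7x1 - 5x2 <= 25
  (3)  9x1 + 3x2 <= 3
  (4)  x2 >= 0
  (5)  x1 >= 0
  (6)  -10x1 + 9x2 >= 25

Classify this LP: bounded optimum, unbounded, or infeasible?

The boundaries -8x1 + 7x2 = -11 and -10x1 + 9x2 = 25 meet at (137, 155), but that point violates 9x1 + 3x2 ≤ 3. Every candidate vertex is excluded by some other constraint, so the feasible region is empty.

infeasible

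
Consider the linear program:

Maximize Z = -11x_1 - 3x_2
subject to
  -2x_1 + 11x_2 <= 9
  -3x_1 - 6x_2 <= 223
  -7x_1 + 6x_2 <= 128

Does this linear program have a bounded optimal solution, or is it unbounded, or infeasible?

Feasible corners and Z = -11x_1 - 3x_2:
  (-1354/65, -193/65) → Z = 15473/65
  (-351/10, -1177/60) → Z = 8899/20
The feasible region has finitely many vertices and no improving ray; the maximum is 8899/20 at (-351/10, -1177/60).

bounded optimum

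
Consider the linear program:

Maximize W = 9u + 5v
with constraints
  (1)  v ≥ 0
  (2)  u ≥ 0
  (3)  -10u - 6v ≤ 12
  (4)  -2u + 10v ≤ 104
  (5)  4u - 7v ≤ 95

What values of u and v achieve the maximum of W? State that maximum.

u = 839/13, v = 303/13, maximum W = 9066/13

Corner points and W = 9u + 5v:
  (0, 0) → W = 0
  (95/4, 0) → W = 855/4
  (0, 52/5) → W = 52
  (839/13, 303/13) → W = 9066/13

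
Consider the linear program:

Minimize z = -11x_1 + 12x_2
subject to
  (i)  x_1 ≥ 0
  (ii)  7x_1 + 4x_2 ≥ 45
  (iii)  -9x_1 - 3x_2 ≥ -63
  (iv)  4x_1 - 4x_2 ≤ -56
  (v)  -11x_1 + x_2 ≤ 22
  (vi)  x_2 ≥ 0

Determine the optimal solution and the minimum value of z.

Corner points and z = -11x_1 + 12x_2:
  (0, 21) → z = 252
  (0, 14) → z = 168
  (7/4, 63/4) → z = 679/4

x_1 = 0, x_2 = 14, minimum z = 168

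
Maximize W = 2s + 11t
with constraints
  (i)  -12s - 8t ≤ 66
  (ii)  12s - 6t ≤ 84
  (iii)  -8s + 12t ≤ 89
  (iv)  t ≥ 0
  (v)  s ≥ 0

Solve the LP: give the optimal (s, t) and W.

Vertices and W = 2s + 11t:
  (257/16, 145/8) → W = 463/2
  (7, 0) → W = 14
  (0, 89/12) → W = 979/12
  (0, 0) → W = 0

s = 257/16, t = 145/8, maximum W = 463/2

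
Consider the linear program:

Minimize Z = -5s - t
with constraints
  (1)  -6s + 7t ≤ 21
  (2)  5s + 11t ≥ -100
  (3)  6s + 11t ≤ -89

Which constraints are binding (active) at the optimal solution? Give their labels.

(2) and (3)

Corner points and Z = -5s - t:
  (-931/101, -495/101) → Z = 5150/101
  (-427/54, -34/9) → Z = 2339/54
  (11, -155/11) → Z = -450/11

The minimum is at (11, -155/11). Substituting into each constraint, equality holds for (2) and (3); the remaining constraints have slack.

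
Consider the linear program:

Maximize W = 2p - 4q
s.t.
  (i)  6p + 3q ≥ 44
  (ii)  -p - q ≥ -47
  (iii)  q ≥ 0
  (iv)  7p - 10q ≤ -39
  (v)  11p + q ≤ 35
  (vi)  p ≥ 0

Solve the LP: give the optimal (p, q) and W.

Vertices and W = 2p - 4q:
  (61/27, 274/27) → W = -974/27
  (0, 44/3) → W = -176/3
  (0, 35) → W = -140

At the optimal vertex, 6p + 3q = 44 and 11p + q = 35.
Solving simultaneously gives p = 61/27, q = 274/27.

p = 61/27, q = 274/27, maximum W = -974/27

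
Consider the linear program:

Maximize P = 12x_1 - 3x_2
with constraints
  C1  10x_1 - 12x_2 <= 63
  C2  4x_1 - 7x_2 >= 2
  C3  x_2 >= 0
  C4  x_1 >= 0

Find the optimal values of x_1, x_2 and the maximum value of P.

x_1 = 417/22, x_2 = 116/11, maximum P = 2154/11

Corner points and P = 12x_1 - 3x_2:
  (417/22, 116/11) → P = 2154/11
  (63/10, 0) → P = 378/5
  (1/2, 0) → P = 6

The binding constraints are 10x_1 - 12x_2 = 63 and 4x_1 - 7x_2 = 2.
Solving simultaneously gives x_1 = 417/22, x_2 = 116/11.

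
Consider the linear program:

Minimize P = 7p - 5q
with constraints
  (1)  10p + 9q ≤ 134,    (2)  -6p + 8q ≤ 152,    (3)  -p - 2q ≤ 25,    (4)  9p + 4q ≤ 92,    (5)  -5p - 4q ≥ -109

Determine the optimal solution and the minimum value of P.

p = -126/5, q = 1/10, minimum P = -1769/10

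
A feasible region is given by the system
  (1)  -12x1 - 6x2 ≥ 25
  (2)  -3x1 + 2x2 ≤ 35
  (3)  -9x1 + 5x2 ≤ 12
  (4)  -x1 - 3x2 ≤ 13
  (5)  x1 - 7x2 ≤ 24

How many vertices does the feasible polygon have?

4

Pairwise boundary intersections that survive every other constraint:
  (-197/114, -27/38)
  (-31/90, -313/90)
  (-101/32, -105/32)
  (-19/10, -37/10)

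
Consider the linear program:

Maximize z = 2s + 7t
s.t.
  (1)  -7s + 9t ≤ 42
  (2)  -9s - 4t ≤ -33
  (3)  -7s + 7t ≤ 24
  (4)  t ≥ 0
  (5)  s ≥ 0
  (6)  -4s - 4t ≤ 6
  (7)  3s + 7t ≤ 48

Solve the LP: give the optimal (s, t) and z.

s = 12/5, t = 204/35, maximum z = 228/5

Vertices and z = 2s + 7t:
  (135/91, 447/91) → z = 3399/91
  (11/3, 0) → z = 22/3
  (12/5, 204/35) → z = 228/5
  (16, 0) → z = 32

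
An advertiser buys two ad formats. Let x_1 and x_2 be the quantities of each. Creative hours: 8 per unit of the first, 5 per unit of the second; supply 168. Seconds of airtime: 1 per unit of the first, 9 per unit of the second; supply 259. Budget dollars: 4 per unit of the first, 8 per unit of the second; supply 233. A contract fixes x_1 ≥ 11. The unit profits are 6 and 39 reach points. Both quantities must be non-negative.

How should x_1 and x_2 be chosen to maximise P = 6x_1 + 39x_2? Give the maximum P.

x_1 = 11, x_2 = 16, maximum P = 690

Feasible corners and P = 6x_1 + 39x_2:
  (21, 0) → P = 126
  (11, 0) → P = 66
  (11, 16) → P = 690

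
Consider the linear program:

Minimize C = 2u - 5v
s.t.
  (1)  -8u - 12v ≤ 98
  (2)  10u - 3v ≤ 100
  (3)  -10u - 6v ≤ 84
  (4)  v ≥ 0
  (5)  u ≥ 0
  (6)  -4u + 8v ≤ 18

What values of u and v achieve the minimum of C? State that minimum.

u = 427/34, v = 145/17, minimum C = -298/17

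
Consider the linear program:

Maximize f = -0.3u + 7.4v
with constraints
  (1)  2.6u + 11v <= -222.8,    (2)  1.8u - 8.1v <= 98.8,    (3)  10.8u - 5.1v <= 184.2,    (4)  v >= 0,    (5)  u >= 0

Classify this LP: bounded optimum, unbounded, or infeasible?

infeasible

The boundaries 2.6u + 11v = -222.8 and v = 0 meet at (-1114/13, 0), but that point violates u ≥ 0. Every candidate vertex is excluded by some other constraint, so the feasible region is empty.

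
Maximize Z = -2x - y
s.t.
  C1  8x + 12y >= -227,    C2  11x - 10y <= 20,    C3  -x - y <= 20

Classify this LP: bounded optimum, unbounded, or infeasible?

From the feasible point (-60/7, -80/7), moving in the direction (-1, 1) keeps every constraint satisfied while Z increases without bound.

unbounded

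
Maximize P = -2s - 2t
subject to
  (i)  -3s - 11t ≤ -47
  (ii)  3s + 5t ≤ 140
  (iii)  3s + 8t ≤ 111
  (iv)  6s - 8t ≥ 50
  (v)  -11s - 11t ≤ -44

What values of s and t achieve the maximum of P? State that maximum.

Feasible corners and P = -2s - 2t:
  (145/2, -31/2) → P = -114
  (463/45, 22/15) → P = -1058/45
  (565/9, -29/3) → P = -956/9
  (161/9, 43/6) → P = -451/9

At the optimal vertex, -3s - 11t = -47 and 6s - 8t = 50.
Solving simultaneously gives s = 463/45, t = 22/15.

s = 463/45, t = 22/15, maximum P = -1058/45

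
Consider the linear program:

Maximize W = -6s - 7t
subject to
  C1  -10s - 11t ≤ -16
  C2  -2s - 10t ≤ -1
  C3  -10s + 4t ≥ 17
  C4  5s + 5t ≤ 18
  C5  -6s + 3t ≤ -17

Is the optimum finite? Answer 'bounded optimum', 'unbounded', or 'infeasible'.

infeasible

The boundaries -10s - 11t = -16 and -10s + 4t = 17 meet at (-41/50, 11/5), but that point violates -6s + 3t ≤ -17. Every candidate vertex is excluded by some other constraint, so the feasible region is empty.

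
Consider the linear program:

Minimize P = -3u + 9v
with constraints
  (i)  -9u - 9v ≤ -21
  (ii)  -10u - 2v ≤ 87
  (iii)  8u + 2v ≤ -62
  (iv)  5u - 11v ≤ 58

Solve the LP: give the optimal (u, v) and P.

u = -100/9, v = 121/9, minimum P = 463/3

Extreme points and P = -3u + 9v:
  (-275/24, 331/24) → P = 317/2
  (-100/9, 121/9) → P = 463/3
  (-25/2, 19) → P = 417/2

The optimum lies where -9u - 9v = -21 and 8u + 2v = -62.
Solving simultaneously gives u = -100/9, v = 121/9.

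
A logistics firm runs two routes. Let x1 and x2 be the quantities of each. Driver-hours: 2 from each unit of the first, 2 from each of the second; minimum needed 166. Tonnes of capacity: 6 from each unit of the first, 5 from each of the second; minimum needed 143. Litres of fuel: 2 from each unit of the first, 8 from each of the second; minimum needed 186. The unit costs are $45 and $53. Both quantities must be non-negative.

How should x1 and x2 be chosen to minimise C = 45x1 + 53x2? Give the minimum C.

x1 = 239/3, x2 = 10/3, minimum C = 11285/3

Extreme points and C = 45x1 + 53x2:
  (0, 83) → C = 4399
  (93, 0) → C = 4185
  (239/3, 10/3) → C = 11285/3
The feasible region is unbounded (it extends along (0, 1), (1, 0)), but C strictly increases along every unbounded feasible direction, so there is no improving ray and the minimum is attained at a vertex.

The binding constraints are 2x1 + 2x2 = 166 and 2x1 + 8x2 = 186.
Solving simultaneously gives x1 = 239/3, x2 = 10/3.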